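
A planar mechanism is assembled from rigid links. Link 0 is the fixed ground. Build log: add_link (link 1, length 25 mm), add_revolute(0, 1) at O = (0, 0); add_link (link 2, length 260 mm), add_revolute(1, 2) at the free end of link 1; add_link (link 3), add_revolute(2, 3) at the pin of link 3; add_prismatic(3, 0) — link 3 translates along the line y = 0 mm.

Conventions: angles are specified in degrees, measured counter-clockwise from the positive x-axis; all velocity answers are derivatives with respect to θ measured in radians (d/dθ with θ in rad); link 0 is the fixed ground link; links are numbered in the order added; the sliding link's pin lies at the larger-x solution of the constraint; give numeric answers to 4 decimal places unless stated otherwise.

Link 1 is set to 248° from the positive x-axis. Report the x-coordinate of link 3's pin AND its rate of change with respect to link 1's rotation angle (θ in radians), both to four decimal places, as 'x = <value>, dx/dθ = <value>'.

geometry: r = 25 mm, L = 260 mm, e = 0 mm
crank pin P = (r cos θ, r sin θ) = (-9.365165, -23.179596)
h = r sin θ − e = -23.179596 − 0 = -23.179596
x = r cos θ + √(L² − h²) = -9.365165 + 258.964682 = 249.599517
dx/dθ = −r sin θ − h·r cos θ/√(L² − h²) (θ in radians; h = -23.179596) = 22.341332

x = 249.5995, dx/dθ = 22.3413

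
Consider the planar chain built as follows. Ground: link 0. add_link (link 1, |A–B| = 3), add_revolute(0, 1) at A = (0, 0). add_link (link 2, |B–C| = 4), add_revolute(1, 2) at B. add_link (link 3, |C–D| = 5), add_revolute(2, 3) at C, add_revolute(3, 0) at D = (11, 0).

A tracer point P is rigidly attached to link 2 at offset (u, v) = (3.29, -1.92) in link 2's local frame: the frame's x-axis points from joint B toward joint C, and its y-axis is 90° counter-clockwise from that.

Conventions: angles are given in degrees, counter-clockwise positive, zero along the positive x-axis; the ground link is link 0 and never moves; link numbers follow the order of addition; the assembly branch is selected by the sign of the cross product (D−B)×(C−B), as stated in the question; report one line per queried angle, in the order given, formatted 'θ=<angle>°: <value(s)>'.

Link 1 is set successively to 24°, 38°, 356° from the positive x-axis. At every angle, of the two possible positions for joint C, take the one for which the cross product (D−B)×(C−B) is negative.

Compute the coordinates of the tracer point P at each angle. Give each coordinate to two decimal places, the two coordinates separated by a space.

A=(0,0), D=(11.00,0)
θ=24°: B = A + 3.00·(cos24°, sin24°) = (2.7406, 1.2202)
θ=24°: |BD| = 8.3490
θ=24°: circle(B,4.00) ∩ circle(D,5.00): a=3.6355, h=1.6682
θ=24°:   candidates: C₊=(6.5809,2.3392) cross=13.928; C₋=(6.0933,-0.9614) cross=-13.928
θ=24°:   branch - wants cross < 0 → take C=(6.0933,-0.9614) (cross=-13.928)
θ=24°: ex = (C−B)/|BC| = (0.8382,-0.5454); ey = (0.5454,0.8382)
θ=24°: P = B + 3.29·ex + -1.92·ey = (4.4510,-2.1835)
θ=38°: B = A + 3.00·(cos38°, sin38°) = (2.3640, 1.8470)
θ=38°: |BD| = 8.8313
θ=38°: circle(B,4.00) ∩ circle(D,5.00): a=3.9061, h=0.8617
θ=38°:   candidates: C₊=(6.3639,1.8727) cross=7.610; C₋=(6.0035,0.1874) cross=-7.610
θ=38°:   branch - wants cross < 0 → take C=(6.0035,0.1874) (cross=-7.610)
θ=38°: ex = (C−B)/|BC| = (0.9099,-0.4149); ey = (0.4149,0.9099)
θ=38°: P = B + 3.29·ex + -1.92·ey = (4.5609,-1.2650)
θ=356°: B = A + 3.00·(cos356°, sin356°) = (2.9927, -0.2093)
θ=356°: |BD| = 8.0100
θ=356°: circle(B,4.00) ∩ circle(D,5.00): a=3.4432, h=2.0357
θ=356°:   candidates: C₊=(6.3816,1.9157) cross=16.306; C₋=(6.4879,-2.1543) cross=-16.306
θ=356°:   branch - wants cross < 0 → take C=(6.4879,-2.1543) (cross=-16.306)
θ=356°: ex = (C−B)/|BC| = (0.8738,-0.4863); ey = (0.4863,0.8738)
θ=356°: P = B + 3.29·ex + -1.92·ey = (4.9339,-3.4868)

θ=24°: 4.45 -2.18
θ=38°: 4.56 -1.26
θ=356°: 4.93 -3.49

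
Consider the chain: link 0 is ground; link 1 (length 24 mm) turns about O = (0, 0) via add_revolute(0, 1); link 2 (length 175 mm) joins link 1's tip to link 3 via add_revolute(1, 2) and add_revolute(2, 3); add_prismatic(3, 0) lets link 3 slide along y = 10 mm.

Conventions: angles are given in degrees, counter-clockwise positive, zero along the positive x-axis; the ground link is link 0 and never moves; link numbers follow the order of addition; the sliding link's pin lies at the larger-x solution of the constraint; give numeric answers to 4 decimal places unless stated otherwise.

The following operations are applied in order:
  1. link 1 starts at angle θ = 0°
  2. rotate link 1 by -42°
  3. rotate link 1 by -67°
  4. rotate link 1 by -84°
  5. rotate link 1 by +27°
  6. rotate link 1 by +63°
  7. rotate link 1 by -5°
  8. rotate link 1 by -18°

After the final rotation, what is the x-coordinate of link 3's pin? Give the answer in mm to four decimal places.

geometry: r = 24 mm, L = 175 mm, e = 10 mm; θ starts at 0°
rotate link 1 by -42°: θ ← 0° -42° = -42°
rotate link 1 by -67°: θ ← -42° -67° = -109°
rotate link 1 by -84°: θ ← -109° -84° = -193°
rotate link 1 by +27°: θ ← -193° +27° = -166°
rotate link 1 by +63°: θ ← -166° +63° = -103°
rotate link 1 by -5°: θ ← -103° -5° = -108°
rotate link 1 by -18°: θ ← -108° -18° = -126°
crank pin P = (r cos θ, r sin θ) = (-14.106846, -19.416408)
h = r sin θ − e = -19.416408 − 10 = -29.416408
x = r cos θ + √(L² − h²) = -14.106846 + 172.509927 = 158.403081

158.4031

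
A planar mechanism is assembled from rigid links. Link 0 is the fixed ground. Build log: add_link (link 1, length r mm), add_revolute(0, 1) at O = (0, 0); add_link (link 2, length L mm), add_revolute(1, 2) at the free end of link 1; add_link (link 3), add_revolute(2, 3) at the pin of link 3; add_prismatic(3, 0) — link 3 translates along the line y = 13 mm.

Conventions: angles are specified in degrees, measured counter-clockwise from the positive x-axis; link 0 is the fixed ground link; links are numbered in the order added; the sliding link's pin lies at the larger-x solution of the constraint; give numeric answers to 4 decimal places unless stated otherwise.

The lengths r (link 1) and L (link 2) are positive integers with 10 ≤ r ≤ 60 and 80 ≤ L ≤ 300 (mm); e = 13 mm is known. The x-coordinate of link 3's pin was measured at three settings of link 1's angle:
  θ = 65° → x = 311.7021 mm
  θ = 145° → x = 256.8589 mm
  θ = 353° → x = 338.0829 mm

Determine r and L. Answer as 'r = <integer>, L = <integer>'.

constraint per measurement: (x − r cos θ)² + (r sin θ − e)² = L²
subtracting the θ₁ and θ₂ equations cancels the r² and L² terms:
r = (x₁² − x₂²) / (2[(x₁cos θ₁ + e sin θ₁) − (x₂cos θ₂ + e sin θ₂)]) = 45.0000 → r = 45
L² = (x₁ − r cos θ₁)² + (r sin θ₁ − e)² = 86436.0291 → L = 294.0000 → L = 294
check at θ₃=353°: x = 338.0829 (printed 338.0829) ✓

r = 45, L = 294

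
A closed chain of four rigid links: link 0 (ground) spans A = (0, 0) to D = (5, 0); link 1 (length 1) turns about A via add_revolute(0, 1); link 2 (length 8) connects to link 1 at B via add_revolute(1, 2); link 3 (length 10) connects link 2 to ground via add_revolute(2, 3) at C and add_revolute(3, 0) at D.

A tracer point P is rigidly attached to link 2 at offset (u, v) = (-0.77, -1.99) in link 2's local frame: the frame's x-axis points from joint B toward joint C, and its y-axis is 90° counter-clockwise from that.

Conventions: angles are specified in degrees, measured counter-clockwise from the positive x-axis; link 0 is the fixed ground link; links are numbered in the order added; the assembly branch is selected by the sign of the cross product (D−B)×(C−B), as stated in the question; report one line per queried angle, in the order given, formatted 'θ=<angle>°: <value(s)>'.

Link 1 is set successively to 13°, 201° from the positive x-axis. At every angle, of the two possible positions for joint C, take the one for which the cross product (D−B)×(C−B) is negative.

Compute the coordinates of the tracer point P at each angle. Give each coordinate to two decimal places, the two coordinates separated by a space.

A=(0,0), D=(5.00,0)
θ=13°: B = A + 1.00·(cos13°, sin13°) = (0.9744, 0.2250)
θ=13°: |BD| = 4.0319
θ=13°: circle(B,8.00) ∩ circle(D,10.00): a=-2.4484, h=7.6161
θ=13°:   candidates: C₊=(-1.0453,7.9658) cross=30.707; C₋=(-1.8952,-7.2427) cross=-30.707
θ=13°:   branch - wants cross < 0 → take C=(-1.8952,-7.2427) (cross=-30.707)
θ=13°: ex = (C−B)/|BC| = (-0.3587,-0.9335); ey = (0.9335,-0.3587)
θ=13°: P = B + -0.77·ex + -1.99·ey = (-0.6070,1.6575)
θ=201°: B = A + 1.00·(cos201°, sin201°) = (-0.9336, -0.3584)
θ=201°: |BD| = 5.9444
θ=201°: circle(B,8.00) ∩ circle(D,10.00): a=-0.0559, h=7.9998
θ=201°:   candidates: C₊=(-1.4716,7.6235) cross=47.554; C₋=(-0.5071,-8.3470) cross=-47.554
θ=201°:   branch - wants cross < 0 → take C=(-0.5071,-8.3470) (cross=-47.554)
θ=201°: ex = (C−B)/|BC| = (0.0533,-0.9986); ey = (0.9986,0.0533)
θ=201°: P = B + -0.77·ex + -1.99·ey = (-2.9618,0.3044)

θ=13°: -0.61 1.66
θ=201°: -2.96 0.30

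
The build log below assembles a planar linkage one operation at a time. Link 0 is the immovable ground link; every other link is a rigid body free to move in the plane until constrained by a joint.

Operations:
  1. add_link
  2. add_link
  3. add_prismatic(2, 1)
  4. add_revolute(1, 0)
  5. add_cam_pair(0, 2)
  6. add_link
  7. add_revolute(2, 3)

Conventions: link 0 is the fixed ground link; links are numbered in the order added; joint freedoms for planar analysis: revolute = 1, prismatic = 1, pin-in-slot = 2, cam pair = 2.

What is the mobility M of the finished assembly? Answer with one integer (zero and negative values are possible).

(L,J1,J2)=(1,0,0); link0 fixed
link1: (2,0,0)
link2: (3,0,0)
P 2-1 [J1]: (3,1,0)
R 1-0 [J1]: (3,2,0)
C 0-2 [J2]: (3,2,1)
link3: (4,2,1)
R 2-3 [J1]: (4,3,1)
Grübler: 3·3 − 2·3 − 1 = 2

M = 2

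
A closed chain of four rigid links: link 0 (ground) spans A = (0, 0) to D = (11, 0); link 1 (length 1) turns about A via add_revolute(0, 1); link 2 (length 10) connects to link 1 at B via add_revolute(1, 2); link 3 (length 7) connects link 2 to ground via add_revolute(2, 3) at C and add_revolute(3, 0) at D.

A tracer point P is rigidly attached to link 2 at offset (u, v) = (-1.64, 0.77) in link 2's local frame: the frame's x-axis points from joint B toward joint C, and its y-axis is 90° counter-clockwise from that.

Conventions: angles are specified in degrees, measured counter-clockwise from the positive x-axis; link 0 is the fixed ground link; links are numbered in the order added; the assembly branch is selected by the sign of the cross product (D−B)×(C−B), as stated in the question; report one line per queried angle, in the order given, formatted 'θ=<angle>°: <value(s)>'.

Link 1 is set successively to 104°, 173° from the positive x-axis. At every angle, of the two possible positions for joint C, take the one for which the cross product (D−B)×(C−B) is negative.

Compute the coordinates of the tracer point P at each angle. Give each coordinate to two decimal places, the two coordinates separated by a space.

A=(0,0), D=(11.00,0)
θ=104°: B = A + 1.00·(cos104°, sin104°) = (-0.2419, 0.9703)
θ=104°: |BD| = 11.2837
θ=104°: circle(B,10.00) ∩ circle(D,7.00): a=7.9018, h=6.1288
θ=104°:   candidates: C₊=(8.1576,6.3969) cross=69.156; C₋=(7.1035,-5.8153) cross=-69.156
θ=104°:   branch - wants cross < 0 → take C=(7.1035,-5.8153) (cross=-69.156)
θ=104°: ex = (C−B)/|BC| = (0.7345,-0.6786); ey = (0.6786,0.7345)
θ=104°: P = B + -1.64·ex + 0.77·ey = (-0.9241,2.6487)
θ=173°: B = A + 1.00·(cos173°, sin173°) = (-0.9925, 0.1219)
θ=173°: |BD| = 11.9932
θ=173°: circle(B,10.00) ∩ circle(D,7.00): a=8.1228, h=5.8327
θ=173°:   candidates: C₊=(7.1891,5.8717) cross=69.952; C₋=(7.0706,-5.7931) cross=-69.952
θ=173°:   branch - wants cross < 0 → take C=(7.0706,-5.7931) (cross=-69.952)
θ=173°: ex = (C−B)/|BC| = (0.8063,-0.5915); ey = (0.5915,0.8063)
θ=173°: P = B + -1.64·ex + 0.77·ey = (-1.8594,1.7128)

θ=104°: -0.92 2.65
θ=173°: -1.86 1.71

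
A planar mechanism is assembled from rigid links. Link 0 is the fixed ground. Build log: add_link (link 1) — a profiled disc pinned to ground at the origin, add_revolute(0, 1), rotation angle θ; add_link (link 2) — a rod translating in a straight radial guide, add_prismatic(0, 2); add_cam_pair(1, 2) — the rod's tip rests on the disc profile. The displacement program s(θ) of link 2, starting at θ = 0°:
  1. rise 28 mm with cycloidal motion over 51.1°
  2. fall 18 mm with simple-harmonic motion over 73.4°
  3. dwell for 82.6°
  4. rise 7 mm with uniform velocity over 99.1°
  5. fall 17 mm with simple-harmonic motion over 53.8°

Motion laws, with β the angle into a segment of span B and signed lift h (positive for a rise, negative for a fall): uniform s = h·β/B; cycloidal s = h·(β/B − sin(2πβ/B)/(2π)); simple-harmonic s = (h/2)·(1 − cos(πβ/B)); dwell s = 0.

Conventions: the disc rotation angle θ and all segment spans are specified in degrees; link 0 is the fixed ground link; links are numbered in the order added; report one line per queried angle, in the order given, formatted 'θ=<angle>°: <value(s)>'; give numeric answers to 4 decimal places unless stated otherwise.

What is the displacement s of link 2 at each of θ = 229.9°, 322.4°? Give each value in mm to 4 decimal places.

seg 1 [0°–51.1°] cycloidal, h=28: full span → s += 28 → s = 28.0000
seg 2 [51.1°–124.5°] simple-harmonic, h=-18: full span → s += -18 → s = 10.0000
seg 3 [124.5°–207.1°] dwell: s stays 10.0000
seg 4 [207.1°–306.2°] uniform, h=7: θ=229.9° here. β=22.8, B=99.1. 7·22.8/99.1 = 1.6105 → s = 11.6105
seg 4 [207.1°–306.2°] uniform, h=7: full span → s += 7 → s = 17.0000
seg 5 [306.2°–360°] simple-harmonic, h=-17: θ=322.4° here. β=16.2, B=53.8. -17/2·(1 − cos(π·0.3011)) = -3.5279 → s = 13.4721

θ=229.9°: 11.6105
θ=322.4°: 13.4721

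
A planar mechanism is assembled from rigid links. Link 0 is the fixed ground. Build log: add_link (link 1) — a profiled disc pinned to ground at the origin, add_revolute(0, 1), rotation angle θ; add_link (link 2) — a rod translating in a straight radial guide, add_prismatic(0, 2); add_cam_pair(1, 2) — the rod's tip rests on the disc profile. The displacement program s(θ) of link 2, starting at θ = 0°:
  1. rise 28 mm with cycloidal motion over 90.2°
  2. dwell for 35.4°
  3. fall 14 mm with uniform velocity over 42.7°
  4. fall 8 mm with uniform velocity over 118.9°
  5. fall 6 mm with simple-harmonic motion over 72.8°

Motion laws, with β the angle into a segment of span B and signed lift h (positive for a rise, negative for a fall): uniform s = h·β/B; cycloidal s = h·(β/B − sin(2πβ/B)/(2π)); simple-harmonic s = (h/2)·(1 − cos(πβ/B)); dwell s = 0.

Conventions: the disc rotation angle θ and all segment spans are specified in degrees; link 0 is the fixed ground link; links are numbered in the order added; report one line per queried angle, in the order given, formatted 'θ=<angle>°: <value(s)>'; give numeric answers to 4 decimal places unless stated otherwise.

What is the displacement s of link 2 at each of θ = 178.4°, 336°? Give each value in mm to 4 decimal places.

seg 1 [0°–90.2°] cycloidal, h=28: full span → s += 28 → s = 28.0000
seg 2 [90.2°–125.6°] dwell: s stays 28.0000
seg 3 [125.6°–168.3°] uniform, h=-14: full span → s += -14 → s = 14.0000
seg 4 [168.3°–287.2°] uniform, h=-8: θ=178.4° here. β=10.1, B=118.9. -8·10.1/118.9 = -0.6796 → s = 13.3204
seg 4 [168.3°–287.2°] uniform, h=-8: full span → s += -8 → s = 6.0000
seg 5 [287.2°–360°] simple-harmonic, h=-6: θ=336° here. β=48.8, B=72.8. -6/2·(1 − cos(π·0.6703)) = -4.5298 → s = 1.4702

θ=178.4°: 13.3204
θ=336°: 1.4702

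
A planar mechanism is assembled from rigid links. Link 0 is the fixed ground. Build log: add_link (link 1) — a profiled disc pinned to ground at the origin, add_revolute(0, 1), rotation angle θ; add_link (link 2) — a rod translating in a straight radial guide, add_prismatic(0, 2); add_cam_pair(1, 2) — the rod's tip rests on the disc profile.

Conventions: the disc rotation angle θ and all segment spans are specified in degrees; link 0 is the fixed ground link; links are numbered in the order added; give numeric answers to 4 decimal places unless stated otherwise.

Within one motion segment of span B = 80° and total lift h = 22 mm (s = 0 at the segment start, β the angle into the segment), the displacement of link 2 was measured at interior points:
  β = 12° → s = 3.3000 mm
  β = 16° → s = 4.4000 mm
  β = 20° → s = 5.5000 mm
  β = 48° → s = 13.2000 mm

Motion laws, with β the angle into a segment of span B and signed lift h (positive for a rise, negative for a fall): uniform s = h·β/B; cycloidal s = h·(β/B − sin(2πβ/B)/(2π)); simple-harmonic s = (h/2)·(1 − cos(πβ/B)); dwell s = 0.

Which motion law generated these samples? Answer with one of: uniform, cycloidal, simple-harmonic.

candidates at β/B = r: uniform s = h·r (linear in β); cycloidal s = h·(r − sin(2πr)/(2π)); simple-harmonic s = (h/2)(1 − cos(πr))
β=12°: printed 3.3000 | uniform 3.3000, cycloidal 0.4673, simple-harmonic 1.1989
β=16°: printed 4.4000 | uniform 4.4000, cycloidal 1.0700, simple-harmonic 2.1008
β=20°: printed 5.5000 | uniform 5.5000, cycloidal 1.9986, simple-harmonic 3.2218
β=48°: printed 13.2000 | uniform 13.2000, cycloidal 15.2581, simple-harmonic 14.3992
only one law matches every sample → uniform

uniform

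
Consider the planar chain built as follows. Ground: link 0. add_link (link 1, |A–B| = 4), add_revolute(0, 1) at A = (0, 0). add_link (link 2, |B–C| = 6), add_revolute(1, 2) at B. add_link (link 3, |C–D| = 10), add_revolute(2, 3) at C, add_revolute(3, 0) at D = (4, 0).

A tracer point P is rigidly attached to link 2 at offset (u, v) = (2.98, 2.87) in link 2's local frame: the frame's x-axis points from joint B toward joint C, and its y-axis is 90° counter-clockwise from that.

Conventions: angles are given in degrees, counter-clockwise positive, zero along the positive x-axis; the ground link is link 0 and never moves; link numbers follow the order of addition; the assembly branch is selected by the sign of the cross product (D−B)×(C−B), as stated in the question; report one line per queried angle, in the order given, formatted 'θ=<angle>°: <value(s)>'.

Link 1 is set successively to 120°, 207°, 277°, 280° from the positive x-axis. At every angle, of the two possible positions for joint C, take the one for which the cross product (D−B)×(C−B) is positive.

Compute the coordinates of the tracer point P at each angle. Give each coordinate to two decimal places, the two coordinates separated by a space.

A=(0,0), D=(4.00,0)
θ=120°: B = A + 4.00·(cos120°, sin120°) = (-2.0000, 3.4641)
θ=120°: |BD| = 6.9282
θ=120°: circle(B,6.00) ∩ circle(D,10.00): a=-1.1547, h=5.8878
θ=120°:   candidates: C₊=(-0.0561,9.1405) cross=40.792; C₋=(-5.9439,-1.0576) cross=-40.792
θ=120°:   branch + wants cross > 0 → take C=(-0.0561,9.1405) (cross=40.792)
θ=120°: ex = (C−B)/|BC| = (0.3240,0.9461); ey = (-0.9461,0.3240)
θ=120°: P = B + 2.98·ex + 2.87·ey = (-3.7497,7.2132)
θ=207°: B = A + 4.00·(cos207°, sin207°) = (-3.5640, -1.8160)
θ=207°: |BD| = 7.7790
θ=207°: circle(B,6.00) ∩ circle(D,10.00): a=-0.2242, h=5.9958
θ=207°:   candidates: C₊=(-5.1817,3.9618) cross=46.641; C₋=(-2.3823,-7.6984) cross=-46.641
θ=207°:   branch + wants cross > 0 → take C=(-5.1817,3.9618) (cross=46.641)
θ=207°: ex = (C−B)/|BC| = (-0.2696,0.9630); ey = (-0.9630,-0.2696)
θ=207°: P = B + 2.98·ex + 2.87·ey = (-7.1312,0.2799)
θ=277°: B = A + 4.00·(cos277°, sin277°) = (0.4875, -3.9702)
θ=277°: |BD| = 5.3010
θ=277°: circle(B,6.00) ∩ circle(D,10.00): a=-3.3862, h=4.9532
θ=277°:   candidates: C₊=(-5.4660,-3.2242) cross=26.257; C₋=(1.9534,-9.7883) cross=-26.257
θ=277°:   branch + wants cross > 0 → take C=(-5.4660,-3.2242) (cross=26.257)
θ=277°: ex = (C−B)/|BC| = (-0.9922,0.1243); ey = (-0.1243,-0.9922)
θ=277°: P = B + 2.98·ex + 2.87·ey = (-2.8262,-6.4474)
θ=280°: B = A + 4.00·(cos280°, sin280°) = (0.6946, -3.9392)
θ=280°: |BD| = 5.1423
θ=280°: circle(B,6.00) ∩ circle(D,10.00): a=-3.6517, h=4.7608
θ=280°:   candidates: C₊=(-5.2997,-3.6765) cross=24.481; C₋=(1.9942,-9.7968) cross=-24.481
θ=280°:   branch + wants cross > 0 → take C=(-5.2997,-3.6765) (cross=24.481)
θ=280°: ex = (C−B)/|BC| = (-0.9990,0.0438); ey = (-0.0438,-0.9990)
θ=280°: P = B + 2.98·ex + 2.87·ey = (-2.4082,-6.6760)

θ=120°: -3.75 7.21
θ=207°: -7.13 0.28
θ=277°: -2.83 -6.45
θ=280°: -2.41 -6.68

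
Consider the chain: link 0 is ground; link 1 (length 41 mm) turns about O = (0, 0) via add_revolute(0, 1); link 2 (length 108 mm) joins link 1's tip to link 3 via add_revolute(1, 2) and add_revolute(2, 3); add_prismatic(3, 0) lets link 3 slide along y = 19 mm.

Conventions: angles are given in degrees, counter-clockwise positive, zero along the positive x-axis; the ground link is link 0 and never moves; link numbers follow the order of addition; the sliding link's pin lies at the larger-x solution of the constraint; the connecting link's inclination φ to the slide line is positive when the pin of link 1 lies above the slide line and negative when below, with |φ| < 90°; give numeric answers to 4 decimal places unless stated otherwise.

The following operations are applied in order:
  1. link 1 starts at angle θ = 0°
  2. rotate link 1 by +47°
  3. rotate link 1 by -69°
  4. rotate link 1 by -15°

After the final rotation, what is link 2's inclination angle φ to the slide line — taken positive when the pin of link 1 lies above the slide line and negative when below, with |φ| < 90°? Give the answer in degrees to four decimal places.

geometry: r = 41 mm, L = 108 mm, e = 19 mm; θ starts at 0°
rotate link 1 by +47°: θ ← 0° +47° = 47°
rotate link 1 by -69°: θ ← 47° -69° = -22°
rotate link 1 by -15°: θ ← -22° -15° = -37°
h = r sin θ − e = -24.674416 − 19 = -43.674416
sin φ = h / L = -43.674416 / 108 = -0.40439274
φ = arcsin(-0.40439274) = -23.853079°

-23.8531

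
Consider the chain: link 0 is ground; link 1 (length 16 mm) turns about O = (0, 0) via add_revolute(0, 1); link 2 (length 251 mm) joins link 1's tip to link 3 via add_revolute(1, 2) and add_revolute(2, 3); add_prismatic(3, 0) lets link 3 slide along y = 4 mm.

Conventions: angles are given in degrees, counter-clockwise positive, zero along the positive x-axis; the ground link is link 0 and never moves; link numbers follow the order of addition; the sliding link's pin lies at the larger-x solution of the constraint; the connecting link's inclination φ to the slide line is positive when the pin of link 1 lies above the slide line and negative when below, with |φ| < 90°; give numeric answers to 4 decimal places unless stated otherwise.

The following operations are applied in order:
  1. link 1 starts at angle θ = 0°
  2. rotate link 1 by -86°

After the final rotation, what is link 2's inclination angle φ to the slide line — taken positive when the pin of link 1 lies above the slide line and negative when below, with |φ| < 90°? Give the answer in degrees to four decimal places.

geometry: r = 16 mm, L = 251 mm, e = 4 mm; θ starts at 0°
rotate link 1 by -86°: θ ← 0° -86° = -86°
h = r sin θ − e = -15.961025 − 4 = -19.961025
sin φ = h / L = -19.961025 / 251 = -0.07952600
φ = arcsin(-0.07952600) = -4.561320°

-4.5613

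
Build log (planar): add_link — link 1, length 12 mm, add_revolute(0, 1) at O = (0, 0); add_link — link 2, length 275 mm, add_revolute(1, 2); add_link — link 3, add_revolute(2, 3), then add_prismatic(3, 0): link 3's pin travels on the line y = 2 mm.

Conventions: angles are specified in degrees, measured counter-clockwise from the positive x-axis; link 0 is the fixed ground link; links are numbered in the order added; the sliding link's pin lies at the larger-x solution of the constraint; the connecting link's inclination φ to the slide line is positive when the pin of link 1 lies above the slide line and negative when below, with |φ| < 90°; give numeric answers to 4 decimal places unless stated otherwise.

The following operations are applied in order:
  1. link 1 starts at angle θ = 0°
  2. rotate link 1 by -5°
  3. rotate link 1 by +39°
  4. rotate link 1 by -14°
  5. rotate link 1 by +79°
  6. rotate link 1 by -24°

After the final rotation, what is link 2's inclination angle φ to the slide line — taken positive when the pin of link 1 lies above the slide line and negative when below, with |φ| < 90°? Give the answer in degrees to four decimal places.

geometry: r = 12 mm, L = 275 mm, e = 2 mm; θ starts at 0°
rotate link 1 by -5°: θ ← 0° -5° = -5°
rotate link 1 by +39°: θ ← -5° +39° = 34°
rotate link 1 by -14°: θ ← 34° -14° = 20°
rotate link 1 by +79°: θ ← 20° +79° = 99°
rotate link 1 by -24°: θ ← 99° -24° = 75°
h = r sin θ − e = 11.591110 − 2 = 9.591110
sin φ = h / L = 9.591110 / 275 = 0.03487676
φ = arcsin(0.03487676) = 1.998697°

1.9987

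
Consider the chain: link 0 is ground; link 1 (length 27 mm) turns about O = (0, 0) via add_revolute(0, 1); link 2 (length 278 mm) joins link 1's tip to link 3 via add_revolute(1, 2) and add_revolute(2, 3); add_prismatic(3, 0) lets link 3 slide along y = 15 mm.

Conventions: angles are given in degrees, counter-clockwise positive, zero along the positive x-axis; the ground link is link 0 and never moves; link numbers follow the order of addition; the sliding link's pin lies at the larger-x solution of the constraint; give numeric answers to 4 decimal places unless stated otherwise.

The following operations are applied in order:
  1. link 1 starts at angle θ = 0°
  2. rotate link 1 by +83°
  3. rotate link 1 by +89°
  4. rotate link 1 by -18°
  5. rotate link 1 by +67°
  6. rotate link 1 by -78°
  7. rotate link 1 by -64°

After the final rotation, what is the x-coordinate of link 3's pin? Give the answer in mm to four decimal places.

geometry: r = 27 mm, L = 278 mm, e = 15 mm; θ starts at 0°
rotate link 1 by +83°: θ ← 0° +83° = 83°
rotate link 1 by +89°: θ ← 83° +89° = 172°
rotate link 1 by -18°: θ ← 172° -18° = 154°
rotate link 1 by +67°: θ ← 154° +67° = 221°
rotate link 1 by -78°: θ ← 221° -78° = 143°
rotate link 1 by -64°: θ ← 143° -64° = 79°
crank pin P = (r cos θ, r sin θ) = (5.151843, 26.503934)
h = r sin θ − e = 26.503934 − 15 = 11.503934
x = r cos θ + √(L² − h²) = 5.151843 + 277.761876 = 282.913718

282.9137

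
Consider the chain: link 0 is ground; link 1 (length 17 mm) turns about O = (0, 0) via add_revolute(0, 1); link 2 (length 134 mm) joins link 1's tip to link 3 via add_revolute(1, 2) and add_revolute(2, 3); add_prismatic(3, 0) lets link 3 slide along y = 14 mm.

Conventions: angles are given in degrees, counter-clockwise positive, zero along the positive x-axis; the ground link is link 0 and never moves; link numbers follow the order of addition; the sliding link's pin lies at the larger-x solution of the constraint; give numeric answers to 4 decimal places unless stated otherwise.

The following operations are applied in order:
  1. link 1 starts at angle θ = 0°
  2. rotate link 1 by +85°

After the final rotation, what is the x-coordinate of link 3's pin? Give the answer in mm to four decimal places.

geometry: r = 17 mm, L = 134 mm, e = 14 mm; θ starts at 0°
rotate link 1 by +85°: θ ← 0° +85° = 85°
crank pin P = (r cos θ, r sin θ) = (1.481648, 16.935310)
h = r sin θ − e = 16.935310 − 14 = 2.935310
x = r cos θ + √(L² − h²) = 1.481648 + 133.967847 = 135.449494

135.4495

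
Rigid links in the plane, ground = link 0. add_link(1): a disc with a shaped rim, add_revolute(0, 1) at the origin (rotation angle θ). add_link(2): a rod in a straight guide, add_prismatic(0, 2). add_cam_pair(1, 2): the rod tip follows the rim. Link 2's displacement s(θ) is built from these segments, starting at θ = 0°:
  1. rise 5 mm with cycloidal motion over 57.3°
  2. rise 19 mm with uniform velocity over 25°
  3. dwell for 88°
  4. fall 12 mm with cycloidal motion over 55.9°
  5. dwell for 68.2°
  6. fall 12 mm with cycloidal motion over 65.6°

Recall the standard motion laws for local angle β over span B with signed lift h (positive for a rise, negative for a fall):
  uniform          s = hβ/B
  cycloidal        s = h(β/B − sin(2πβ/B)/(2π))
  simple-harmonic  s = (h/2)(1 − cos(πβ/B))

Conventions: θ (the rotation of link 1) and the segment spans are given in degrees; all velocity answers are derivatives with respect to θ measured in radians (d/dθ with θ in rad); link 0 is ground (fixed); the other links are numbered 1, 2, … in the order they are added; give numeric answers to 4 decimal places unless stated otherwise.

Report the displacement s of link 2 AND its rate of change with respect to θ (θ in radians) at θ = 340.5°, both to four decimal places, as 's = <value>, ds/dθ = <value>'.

segment 1 (0° to 57.3°, cycloidal, h = 5) is passed completely: s = 0.0000 + (5) = 5.0000
segment 2 (57.3° to 82.3°, uniform, h = 19) is passed completely: s = 5.0000 + (19) = 24.0000
segment 3 (82.3° to 170.3°, dwell): s unchanged at 24.0000
segment 4 (170.3° to 226.2°, cycloidal, h = -12) is passed completely: s = 24.0000 + (-12) = 12.0000
segment 5 (226.2° to 294.4°, dwell): s unchanged at 12.0000
θ = 340.5° falls in segment 6 (294.4° to 360°, cycloidal, h = -12): β = 340.5 − 294.4 = 46.1°, B = 65.6°; Δs = -12·(0.7027 − sin(2π·0.7027)/(2π)) = -10.2592; s = 12.0000 − 10.2592 = 1.7408
velocity in seg [294.4°–360°] (cycloidal), θ in radians: β = 46.1° = 0.8046 rad, B = 65.6° = 1.1449 rad; ds/dθ = (h/B)(1 − cos(2πβ/B)) = ((-12)/1.1449)(1 − cos(2π·0.7027)) = -13.547397 mm/rad

s = 1.7408, ds/dθ = -13.5474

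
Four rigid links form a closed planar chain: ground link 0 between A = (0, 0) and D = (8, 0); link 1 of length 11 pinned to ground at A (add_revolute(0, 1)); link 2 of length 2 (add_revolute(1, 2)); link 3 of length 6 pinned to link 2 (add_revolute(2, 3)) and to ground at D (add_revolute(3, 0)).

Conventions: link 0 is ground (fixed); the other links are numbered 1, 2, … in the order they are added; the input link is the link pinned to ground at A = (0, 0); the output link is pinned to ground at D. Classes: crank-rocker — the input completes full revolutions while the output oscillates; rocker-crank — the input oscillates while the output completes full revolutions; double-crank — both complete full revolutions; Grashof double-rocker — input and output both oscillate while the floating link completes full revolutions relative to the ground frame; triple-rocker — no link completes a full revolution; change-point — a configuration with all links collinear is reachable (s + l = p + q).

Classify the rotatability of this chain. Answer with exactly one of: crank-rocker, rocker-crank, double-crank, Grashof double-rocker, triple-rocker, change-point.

lengths: ground=8, input=11, coupler=2, output=6
sorted: s=2 (shortest), l=11 (longest), p+q=14
s + l = 13 vs p + q = 14
s + l < p + q (Grashof) with shortest = coupler link → Grashof double-rocker

Grashof double-rocker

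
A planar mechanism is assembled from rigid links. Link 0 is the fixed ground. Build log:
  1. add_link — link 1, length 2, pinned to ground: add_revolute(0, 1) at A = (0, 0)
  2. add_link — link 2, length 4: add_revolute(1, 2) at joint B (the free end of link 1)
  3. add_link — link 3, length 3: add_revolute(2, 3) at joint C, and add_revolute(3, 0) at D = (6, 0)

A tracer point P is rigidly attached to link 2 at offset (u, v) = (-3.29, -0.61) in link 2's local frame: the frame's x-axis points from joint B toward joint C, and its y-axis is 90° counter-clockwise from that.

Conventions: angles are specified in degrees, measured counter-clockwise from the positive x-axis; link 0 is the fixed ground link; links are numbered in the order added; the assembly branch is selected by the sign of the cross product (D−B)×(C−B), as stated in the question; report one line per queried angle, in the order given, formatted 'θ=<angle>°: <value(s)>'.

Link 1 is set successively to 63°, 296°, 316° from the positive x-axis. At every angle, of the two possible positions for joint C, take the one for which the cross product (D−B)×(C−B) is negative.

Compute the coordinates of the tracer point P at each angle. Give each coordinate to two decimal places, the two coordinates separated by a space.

A=(0,0), D=(6.00,0)
θ=63°: B = A + 2.00·(cos63°, sin63°) = (0.9080, 1.7820)
θ=63°: |BD| = 5.3948
θ=63°: circle(B,4.00) ∩ circle(D,3.00): a=3.3462, h=2.1916
θ=63°:   candidates: C₊=(4.7903,2.7453) cross=11.823; C₋=(3.3424,-1.3919) cross=-11.823
θ=63°:   branch - wants cross < 0 → take C=(3.3424,-1.3919) (cross=-11.823)
θ=63°: ex = (C−B)/|BC| = (0.6086,-0.7935); ey = (0.7935,0.6086)
θ=63°: P = B + -3.29·ex + -0.61·ey = (-1.5784,4.0213)
θ=296°: B = A + 2.00·(cos296°, sin296°) = (0.8767, -1.7976)
θ=296°: |BD| = 5.4295
θ=296°: circle(B,4.00) ∩ circle(D,3.00): a=3.3594, h=2.1713
θ=296°:   candidates: C₊=(3.3278,1.3635) cross=11.789; C₋=(4.7655,-2.7342) cross=-11.789
θ=296°:   branch - wants cross < 0 → take C=(4.7655,-2.7342) (cross=-11.789)
θ=296°: ex = (C−B)/|BC| = (0.9722,-0.2342); ey = (0.2342,0.9722)
θ=296°: P = B + -3.29·ex + -0.61·ey = (-2.4646,-1.6202)
θ=316°: B = A + 2.00·(cos316°, sin316°) = (1.4387, -1.3893)
θ=316°: |BD| = 4.7682
θ=316°: circle(B,4.00) ∩ circle(D,3.00): a=3.1181, h=2.5054
θ=316°:   candidates: C₊=(3.6915,1.9159) cross=11.946; C₋=(5.1515,-2.8775) cross=-11.946
θ=316°:   branch - wants cross < 0 → take C=(5.1515,-2.8775) (cross=-11.946)
θ=316°: ex = (C−B)/|BC| = (0.9282,-0.3720); ey = (0.3720,0.9282)
θ=316°: P = B + -3.29·ex + -0.61·ey = (-1.8421,-0.7315)

θ=63°: -1.58 4.02
θ=296°: -2.46 -1.62
θ=316°: -1.84 -0.73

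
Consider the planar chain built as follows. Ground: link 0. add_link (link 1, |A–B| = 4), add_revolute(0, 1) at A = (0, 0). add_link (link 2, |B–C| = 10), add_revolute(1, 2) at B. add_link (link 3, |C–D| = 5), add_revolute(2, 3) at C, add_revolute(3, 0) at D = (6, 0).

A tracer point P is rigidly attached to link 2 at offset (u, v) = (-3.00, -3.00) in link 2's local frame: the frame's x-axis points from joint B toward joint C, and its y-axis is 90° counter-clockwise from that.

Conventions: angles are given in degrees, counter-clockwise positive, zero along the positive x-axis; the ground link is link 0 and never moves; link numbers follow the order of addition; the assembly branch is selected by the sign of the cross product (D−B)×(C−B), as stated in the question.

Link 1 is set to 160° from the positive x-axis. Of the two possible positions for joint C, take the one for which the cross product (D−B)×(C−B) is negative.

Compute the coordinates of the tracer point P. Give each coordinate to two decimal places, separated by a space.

A=(0,0), D=(6.00,0)
B = A + 4.00·(cos160°, sin160°) = (-3.7588, 1.3681)
|BD| = 9.8542
circle(B,10.00) ∩ circle(D,5.00): a=8.7326, h=4.8726
  candidates: C₊=(5.5657,4.9811) cross=48.015; C₋=(4.2128,-4.6697) cross=-48.015
  branch - wants cross < 0 → take C=(4.2128,-4.6697) (cross=-48.015)
ex = (C−B)/|BC| = (0.7972,-0.6038); ey = (0.6038,0.7972)
P = B + -3.00·ex + -3.00·ey = (-7.9616,0.7879)

-7.96 0.79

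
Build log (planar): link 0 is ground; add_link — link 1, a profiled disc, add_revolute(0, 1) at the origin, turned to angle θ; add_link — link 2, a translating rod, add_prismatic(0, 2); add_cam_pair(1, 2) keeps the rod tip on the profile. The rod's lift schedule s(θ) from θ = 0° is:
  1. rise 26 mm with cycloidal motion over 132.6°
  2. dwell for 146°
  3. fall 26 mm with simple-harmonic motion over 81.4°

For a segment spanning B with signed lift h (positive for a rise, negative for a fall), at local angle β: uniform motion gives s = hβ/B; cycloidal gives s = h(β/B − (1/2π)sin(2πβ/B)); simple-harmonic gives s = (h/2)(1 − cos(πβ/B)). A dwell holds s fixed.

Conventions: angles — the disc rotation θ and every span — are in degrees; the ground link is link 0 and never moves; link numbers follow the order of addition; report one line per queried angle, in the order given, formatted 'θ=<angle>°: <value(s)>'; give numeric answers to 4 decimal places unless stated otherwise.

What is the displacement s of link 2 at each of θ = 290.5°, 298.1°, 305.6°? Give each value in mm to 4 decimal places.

seg 1 [0°–132.6°] cycloidal, h=26: full span → s += 26 → s = 26.0000
seg 2 [132.6°–278.6°] dwell: s stays 26.0000
seg 3 [278.6°–360°] simple-harmonic, h=-26: θ=290.5° here. β=11.9, B=81.4. -26/2·(1 − cos(π·0.1462)) = -1.3471 → s = 24.6529
seg 3 [278.6°–360°] simple-harmonic, h=-26: θ=298.1° here. β=19.5, B=81.4. -26/2·(1 − cos(π·0.2396)) = -3.5111 → s = 22.4889
seg 3 [278.6°–360°] simple-harmonic, h=-26: θ=305.6° here. β=27, B=81.4. -26/2·(1 − cos(π·0.3317)) = -6.4422 → s = 19.5578

θ=290.5°: 24.6529
θ=298.1°: 22.4889
θ=305.6°: 19.5578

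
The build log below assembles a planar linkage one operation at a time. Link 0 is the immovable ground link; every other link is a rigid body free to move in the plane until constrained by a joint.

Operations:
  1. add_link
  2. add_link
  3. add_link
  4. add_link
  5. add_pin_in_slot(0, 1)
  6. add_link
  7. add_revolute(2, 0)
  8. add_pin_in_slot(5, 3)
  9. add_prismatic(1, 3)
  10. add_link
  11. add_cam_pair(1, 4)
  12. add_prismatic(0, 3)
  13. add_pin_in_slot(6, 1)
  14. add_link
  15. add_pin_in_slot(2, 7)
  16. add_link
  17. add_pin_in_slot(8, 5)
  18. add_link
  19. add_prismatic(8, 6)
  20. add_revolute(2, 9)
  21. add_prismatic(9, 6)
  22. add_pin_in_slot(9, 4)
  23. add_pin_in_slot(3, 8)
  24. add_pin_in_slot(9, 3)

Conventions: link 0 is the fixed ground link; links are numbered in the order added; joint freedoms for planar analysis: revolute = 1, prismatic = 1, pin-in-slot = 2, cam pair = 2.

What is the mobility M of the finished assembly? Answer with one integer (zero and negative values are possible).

link 0 = ground. State L|J1|J2 = 1|0|0
+link1  2|0|0
+link2  3|0|0
+link3  4|0|0
+link4  5|0|0
PS(0,1) f=2→J2  5|0|1
+link5  6|0|1
R(2,0) f=1→J1  6|1|1
PS(5,3) f=2→J2  6|1|2
P(1,3) f=1→J1  6|2|2
+link6  7|2|2
C(1,4) f=2→J2  7|2|3
P(0,3) f=1→J1  7|3|3
PS(6,1) f=2→J2  7|3|4
+link7  8|3|4
PS(2,7) f=2→J2  8|3|5
+link8  9|3|5
PS(8,5) f=2→J2  9|3|6
+link9  10|3|6
P(8,6) f=1→J1  10|4|6
R(2,9) f=1→J1  10|5|6
P(9,6) f=1→J1  10|6|6
PS(9,4) f=2→J2  10|6|7
PS(3,8) f=2→J2  10|6|8
PS(9,3) f=2→J2  10|6|9
M = 3(10−1)−2·6−9 = 27−12−9 = 6

M = 6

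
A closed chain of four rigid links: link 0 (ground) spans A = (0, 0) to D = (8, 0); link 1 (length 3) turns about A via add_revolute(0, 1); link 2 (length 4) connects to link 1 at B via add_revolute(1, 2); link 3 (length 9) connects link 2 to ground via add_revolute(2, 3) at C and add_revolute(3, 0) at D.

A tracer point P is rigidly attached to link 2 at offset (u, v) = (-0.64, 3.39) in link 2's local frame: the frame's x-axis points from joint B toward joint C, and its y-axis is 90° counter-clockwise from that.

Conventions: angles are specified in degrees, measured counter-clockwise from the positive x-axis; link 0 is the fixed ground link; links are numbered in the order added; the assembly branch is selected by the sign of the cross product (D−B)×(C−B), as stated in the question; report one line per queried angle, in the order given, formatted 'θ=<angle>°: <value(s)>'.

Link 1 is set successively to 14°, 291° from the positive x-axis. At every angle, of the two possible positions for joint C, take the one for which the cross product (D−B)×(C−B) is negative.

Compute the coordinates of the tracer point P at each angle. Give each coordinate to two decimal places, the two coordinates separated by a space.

A=(0,0), D=(8.00,0)
θ=14°: B = A + 3.00·(cos14°, sin14°) = (2.9109, 0.7258)
θ=14°: |BD| = 5.1406
θ=14°: circle(B,4.00) ∩ circle(D,9.00): a=-3.7519, h=1.3868
θ=14°:   candidates: C₊=(-0.6077,2.6284) cross=7.129; C₋=(-0.9992,-0.1174) cross=-7.129
θ=14°:   branch - wants cross < 0 → take C=(-0.9992,-0.1174) (cross=-7.129)
θ=14°: ex = (C−B)/|BC| = (-0.9775,-0.2108); ey = (0.2108,-0.9775)
θ=14°: P = B + -0.64·ex + 3.39·ey = (4.2511,-2.4532)
θ=291°: B = A + 3.00·(cos291°, sin291°) = (1.0751, -2.8007)
θ=291°: |BD| = 7.4698
θ=291°: circle(B,4.00) ∩ circle(D,9.00): a=-0.6159, h=3.9523
θ=291°:   candidates: C₊=(-0.9778,0.6323) cross=29.523; C₋=(1.9860,-6.6956) cross=-29.523
θ=291°:   branch - wants cross < 0 → take C=(1.9860,-6.6956) (cross=-29.523)
θ=291°: ex = (C−B)/|BC| = (0.2277,-0.9737); ey = (0.9737,0.2277)
θ=291°: P = B + -0.64·ex + 3.39·ey = (4.2303,-1.4056)

θ=14°: 4.25 -2.45
θ=291°: 4.23 -1.41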